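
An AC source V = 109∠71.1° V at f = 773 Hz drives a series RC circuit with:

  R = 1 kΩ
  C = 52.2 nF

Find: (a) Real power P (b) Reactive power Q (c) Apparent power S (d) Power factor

Step 1 — Angular frequency: ω = 2π·f = 2π·773 = 4857 rad/s.
Step 2 — Component impedances:
  R: Z = R = 1000 Ω
  C: Z = 1/(jωC) = -j/(ω·C) = 0 - j3944 Ω
Step 3 — Series combination: Z_total = R + C = 1000 - j3944 Ω = 4069∠-75.8° Ω.
Step 4 — Source phasor: V = 109∠71.1° V = 35.31 + j103.1 V.
Step 5 — Current: I = V / Z = -0.02243 + j0.01464 A = 0.02679∠146.9° A.
Step 6 — Complex power: S = V·I* = 0.7176 - j2.83 VA.
Step 7 — Real power: P = Re(S) = 0.7176 W.
Step 8 — Reactive power: Q = Im(S) = -2.83 VAR.
Step 9 — Apparent power: |S| = 2.92 VA.
Step 10 — Power factor: PF = P/|S| = 0.2458 (leading).

(a) P = 0.7176 W  (b) Q = -2.83 VAR  (c) S = 2.92 VA  (d) PF = 0.2458 (leading)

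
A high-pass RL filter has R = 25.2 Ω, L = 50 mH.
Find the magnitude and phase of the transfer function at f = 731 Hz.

Step 1 — Angular frequency: ω = 2π·731 = 4593 rad/s.
Step 2 — Transfer function: H(jω) = jωL/(R + jωL).
Step 3 — Numerator jωL = j·229.7; denominator R + jωL = 25.2 + j229.7.
Step 4 — H = 0.9881 + j0.1084.
Step 5 — Magnitude: |H| = 0.994 (-0.1 dB); phase: φ = 6.3°.

|H| = 0.994 (-0.1 dB), φ = 6.3°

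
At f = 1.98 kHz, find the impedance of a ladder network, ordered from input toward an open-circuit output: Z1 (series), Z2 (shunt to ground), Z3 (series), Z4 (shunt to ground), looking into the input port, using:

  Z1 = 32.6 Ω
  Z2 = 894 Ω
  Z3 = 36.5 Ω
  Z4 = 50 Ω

Step 1 — Angular frequency: ω = 2π·f = 2π·1980 = 1.244e+04 rad/s.
Step 2 — Component impedances:
  Z1: Z = R = 32.6 Ω
  Z2: Z = R = 894 Ω
  Z3: Z = R = 36.5 Ω
  Z4: Z = R = 50 Ω
Step 3 — Ladder network (open output): work backward from the far end, alternating series and parallel combinations. Z_in = 111.5 Ω = 111.5∠0.0° Ω.

Z = 111.5 Ω = 111.5∠0.0° Ω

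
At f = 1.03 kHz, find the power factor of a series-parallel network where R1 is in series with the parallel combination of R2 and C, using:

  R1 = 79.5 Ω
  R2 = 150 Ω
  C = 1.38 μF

Step 1 — Angular frequency: ω = 2π·f = 2π·1030 = 6472 rad/s.
Step 2 — Component impedances:
  R1: Z = R = 79.5 Ω
  R2: Z = R = 150 Ω
  C: Z = 1/(jωC) = -j/(ω·C) = 0 - j112 Ω
Step 3 — Parallel branch: R2 || C = 1/(1/R2 + 1/C) = 53.67 - j71.9 Ω.
Step 4 — Series with R1: Z_total = R1 + (R2 || C) = 133.2 - j71.9 Ω = 151.3∠-28.4° Ω.
Step 5 — Power factor: PF = cos(φ) = Re(Z)/|Z| = 133.17/151.35 = 0.8799.
Step 6 — Type: Im(Z) = -71.9 ⇒ leading (phase φ = -28.4°).

PF = 0.8799 (leading, φ = -28.4°)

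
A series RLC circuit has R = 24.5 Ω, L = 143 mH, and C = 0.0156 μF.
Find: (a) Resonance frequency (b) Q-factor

Step 1 — Resonance condition Im(Z)=0 gives ω₀ = 1/√(LC).
Step 2 — ω₀ = 1/√(0.143·1.56e-08) = 2.117e+04 rad/s.
Step 3 — f₀ = ω₀/(2π) = 3370 Hz.
Step 4 — Series Q: Q = ω₀L/R = 2.117e+04·0.143/24.5 = 123.6.

(a) f₀ = 3370 Hz  (b) Q = 123.6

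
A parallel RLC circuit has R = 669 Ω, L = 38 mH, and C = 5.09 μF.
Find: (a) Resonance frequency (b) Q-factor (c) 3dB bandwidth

Step 1 — Resonance: ω₀ = 1/√(LC) = 1/√(0.038·5.09e-06) = 2274 rad/s.
Step 2 — f₀ = ω₀/(2π) = 361.9 Hz.
Step 3 — Parallel Q: Q = R/(ω₀L) = 669/(2274·0.038) = 7.743.
Step 4 — Bandwidth: Δω = ω₀/Q = 293.7 rad/s; BW = Δω/(2π) = 46.74 Hz.

(a) f₀ = 361.9 Hz  (b) Q = 7.743  (c) BW = 46.74 Hz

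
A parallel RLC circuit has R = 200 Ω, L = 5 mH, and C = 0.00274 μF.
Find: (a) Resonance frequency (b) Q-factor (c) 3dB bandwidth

Step 1 — Resonance: ω₀ = 1/√(LC) = 1/√(0.005·2.74e-09) = 2.702e+05 rad/s.
Step 2 — f₀ = ω₀/(2π) = 4.3e+04 Hz.
Step 3 — Parallel Q: Q = R/(ω₀L) = 200/(2.702e+05·0.005) = 0.1481.
Step 4 — Bandwidth: Δω = ω₀/Q = 1.825e+06 rad/s; BW = Δω/(2π) = 2.904e+05 Hz.

(a) f₀ = 4.3e+04 Hz  (b) Q = 0.1481  (c) BW = 2.904e+05 Hz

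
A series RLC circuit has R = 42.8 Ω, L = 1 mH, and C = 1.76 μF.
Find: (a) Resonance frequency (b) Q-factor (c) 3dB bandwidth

Step 1 — Resonance: ω₀ = 1/√(LC) = 1/√(0.001·1.76e-06) = 2.384e+04 rad/s.
Step 2 — f₀ = ω₀/(2π) = 3794 Hz.
Step 3 — Series Q: Q = ω₀L/R = 2.384e+04·0.001/42.8 = 0.5569.
Step 4 — Bandwidth: Δω = ω₀/Q = 4.28e+04 rad/s; BW = Δω/(2π) = 6812 Hz.

(a) f₀ = 3794 Hz  (b) Q = 0.5569  (c) BW = 6812 Hz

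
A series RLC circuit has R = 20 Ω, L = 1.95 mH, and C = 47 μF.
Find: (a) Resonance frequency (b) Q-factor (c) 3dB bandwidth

Step 1 — Resonance: ω₀ = 1/√(LC) = 1/√(0.00195·4.7e-05) = 3303 rad/s.
Step 2 — f₀ = ω₀/(2π) = 525.7 Hz.
Step 3 — Series Q: Q = ω₀L/R = 3303·0.00195/20 = 0.3221.
Step 4 — Bandwidth: Δω = ω₀/Q = 1.026e+04 rad/s; BW = Δω/(2π) = 1632 Hz.

(a) f₀ = 525.7 Hz  (b) Q = 0.3221  (c) BW = 1632 Hz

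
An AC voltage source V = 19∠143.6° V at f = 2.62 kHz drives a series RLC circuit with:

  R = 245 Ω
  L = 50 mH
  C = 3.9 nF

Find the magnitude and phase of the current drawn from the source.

Step 1 — Angular frequency: ω = 2π·f = 2π·2620 = 1.646e+04 rad/s.
Step 2 — Component impedances:
  R: Z = R = 245 Ω
  L: Z = jωL = j·1.646e+04·0.05 = 0 + j823.1 Ω
  C: Z = 1/(jωC) = -j/(ω·C) = 0 - j1.558e+04 Ω
Step 3 — Series combination: Z_total = R + L + C = 245 - j1.475e+04 Ω = 1.475e+04∠-89.0° Ω.
Step 4 — Source phasor: V = 19∠143.6° V = -15.29 + j11.27 V.
Step 5 — Ohm's law: I = V / Z_total = (-15.29 + j11.27) / (245 - j1.475e+04) = -0.0007813 - j0.001024 A.
Step 6 — Convert to polar: |I| = 0.001288 A, ∠I = -127.4°.

I = 0.001288∠-127.4° A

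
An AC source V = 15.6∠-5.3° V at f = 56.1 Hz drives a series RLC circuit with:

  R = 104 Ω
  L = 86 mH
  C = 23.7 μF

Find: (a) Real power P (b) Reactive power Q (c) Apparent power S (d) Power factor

Step 1 — Angular frequency: ω = 2π·f = 2π·56.1 = 352.5 rad/s.
Step 2 — Component impedances:
  R: Z = R = 104 Ω
  L: Z = jωL = j·352.5·0.086 = 0 + j30.31 Ω
  C: Z = 1/(jωC) = -j/(ω·C) = 0 - j119.7 Ω
Step 3 — Series combination: Z_total = R + L + C = 104 - j89.39 Ω = 137.1∠-40.7° Ω.
Step 4 — Source phasor: V = 15.6∠-5.3° V = 15.53 - j1.441 V.
Step 5 — Current: I = V / Z = 0.09275 + j0.06586 A = 0.1138∠35.4° A.
Step 6 — Complex power: S = V·I* = 1.346 - j1.157 VA.
Step 7 — Real power: P = Re(S) = 1.346 W.
Step 8 — Reactive power: Q = Im(S) = -1.157 VAR.
Step 9 — Apparent power: |S| = 1.775 VA.
Step 10 — Power factor: PF = P/|S| = 0.7584 (leading).

(a) P = 1.346 W  (b) Q = -1.157 VAR  (c) S = 1.775 VA  (d) PF = 0.7584 (leading)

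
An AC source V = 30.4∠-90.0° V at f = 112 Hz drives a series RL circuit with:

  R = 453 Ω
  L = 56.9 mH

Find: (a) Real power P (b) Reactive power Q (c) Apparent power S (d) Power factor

Step 1 — Angular frequency: ω = 2π·f = 2π·112 = 703.7 rad/s.
Step 2 — Component impedances:
  R: Z = R = 453 Ω
  L: Z = jωL = j·703.7·0.0569 = 0 + j40.04 Ω
Step 3 — Series combination: Z_total = R + L = 453 + j40.04 Ω = 454.8∠5.1° Ω.
Step 4 — Source phasor: V = 30.4∠-90.0° V = 0 - j30.4 V.
Step 5 — Current: I = V / Z = -0.005886 - j0.06659 A = 0.06685∠-95.1° A.
Step 6 — Complex power: S = V·I* = 2.024 + j0.1789 VA.
Step 7 — Real power: P = Re(S) = 2.024 W.
Step 8 — Reactive power: Q = Im(S) = 0.1789 VAR.
Step 9 — Apparent power: |S| = 2.032 VA.
Step 10 — Power factor: PF = P/|S| = 0.9961 (lagging).

(a) P = 2.024 W  (b) Q = 0.1789 VAR  (c) S = 2.032 VA  (d) PF = 0.9961 (lagging)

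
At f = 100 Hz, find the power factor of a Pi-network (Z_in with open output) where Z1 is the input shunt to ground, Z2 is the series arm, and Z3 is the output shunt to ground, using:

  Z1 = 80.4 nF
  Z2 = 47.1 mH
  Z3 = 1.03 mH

Step 1 — Angular frequency: ω = 2π·f = 2π·100 = 628.3 rad/s.
Step 2 — Component impedances:
  Z1: Z = 1/(jωC) = -j/(ω·C) = 0 - j1.98e+04 Ω
  Z2: Z = jωL = j·628.3·0.0471 = 0 + j29.59 Ω
  Z3: Z = jωL = j·628.3·0.00103 = 0 + j0.6472 Ω
Step 3 — With open output, the series arm Z2 and the output shunt Z3 appear in series to ground: Z2 + Z3 = 0 + j30.24 Ω.
Step 4 — Parallel with input shunt Z1: Z_in = Z1 || (Z2 + Z3) = 0 + j30.29 Ω = 30.29∠90.0° Ω.
Step 5 — Power factor: PF = cos(φ) = Re(Z)/|Z| = -0/30.29 = -0.
Step 6 — Type: Im(Z) = 30.29 ⇒ lagging (phase φ = 90.0°).

PF = -0 (lagging, φ = 90.0°)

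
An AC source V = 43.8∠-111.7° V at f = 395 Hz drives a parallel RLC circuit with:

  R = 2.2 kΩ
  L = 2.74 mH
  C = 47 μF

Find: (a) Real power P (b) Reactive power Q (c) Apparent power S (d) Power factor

Step 1 — Angular frequency: ω = 2π·f = 2π·395 = 2482 rad/s.
Step 2 — Component impedances:
  R: Z = R = 2200 Ω
  L: Z = jωL = j·2482·0.00274 = 0 + j6.8 Ω
  C: Z = 1/(jωC) = -j/(ω·C) = 0 - j8.573 Ω
Step 3 — Parallel combination: 1/Z_total = 1/R + 1/L + 1/C; Z_total = 0.4916 + j32.88 Ω = 32.89∠89.1° Ω.
Step 4 — Source phasor: V = 43.8∠-111.7° V = -16.19 - j40.7 V.
Step 5 — Current: I = V / Z = -1.245 + j0.4739 A = 1.332∠159.2° A.
Step 6 — Complex power: S = V·I* = 0.872 + j58.33 VA.
Step 7 — Real power: P = Re(S) = 0.872 W.
Step 8 — Reactive power: Q = Im(S) = 58.33 VAR.
Step 9 — Apparent power: |S| = 58.34 VA.
Step 10 — Power factor: PF = P/|S| = 0.01495 (lagging).

(a) P = 0.872 W  (b) Q = 58.33 VAR  (c) S = 58.34 VA  (d) PF = 0.01495 (lagging)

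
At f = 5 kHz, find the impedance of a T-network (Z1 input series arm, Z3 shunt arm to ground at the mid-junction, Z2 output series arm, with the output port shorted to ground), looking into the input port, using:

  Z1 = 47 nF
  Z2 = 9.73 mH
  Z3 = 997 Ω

Step 1 — Angular frequency: ω = 2π·f = 2π·5000 = 3.142e+04 rad/s.
Step 2 — Component impedances:
  Z1: Z = 1/(jωC) = -j/(ω·C) = 0 - j677.3 Ω
  Z2: Z = jωL = j·3.142e+04·0.00973 = 0 + j305.7 Ω
  Z3: Z = R = 997 Ω
Step 3 — With the output port shorted to ground, the output series arm Z2 runs from the junction to ground; the shunt arm Z3 also runs from the junction to ground. They appear in parallel: Z3 || Z2 = 85.67 + j279.4 Ω.
Step 4 — Series with input arm Z1: Z_in = Z1 + (Z3 || Z2) = 85.67 - j397.8 Ω = 407∠-77.8° Ω.

Z = 85.67 - j397.8 Ω = 407∠-77.8° Ω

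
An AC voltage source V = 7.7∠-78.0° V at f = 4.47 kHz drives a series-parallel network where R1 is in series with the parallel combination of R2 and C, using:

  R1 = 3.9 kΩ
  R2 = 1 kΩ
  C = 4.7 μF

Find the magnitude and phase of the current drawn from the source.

Step 1 — Angular frequency: ω = 2π·f = 2π·4470 = 2.809e+04 rad/s.
Step 2 — Component impedances:
  R1: Z = R = 3900 Ω
  R2: Z = R = 1000 Ω
  C: Z = 1/(jωC) = -j/(ω·C) = 0 - j7.576 Ω
Step 3 — Parallel branch: R2 || C = 1/(1/R2 + 1/C) = 0.05739 - j7.575 Ω.
Step 4 — Series with R1: Z_total = R1 + (R2 || C) = 3900 - j7.575 Ω = 3900∠-0.1° Ω.
Step 5 — Source phasor: V = 7.7∠-78.0° V = 1.601 - j7.532 V.
Step 6 — Ohm's law: I = V / Z_total = (1.601 - j7.532) / (3900 - j7.575) = 0.0004142 - j0.00193 A.
Step 7 — Convert to polar: |I| = 0.001974 A, ∠I = -77.9°.

I = 0.001974∠-77.9° A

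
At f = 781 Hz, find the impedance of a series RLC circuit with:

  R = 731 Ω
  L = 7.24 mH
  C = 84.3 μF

Step 1 — Angular frequency: ω = 2π·f = 2π·781 = 4907 rad/s.
Step 2 — Component impedances:
  R: Z = R = 731 Ω
  L: Z = jωL = j·4907·0.00724 = 0 + j35.53 Ω
  C: Z = 1/(jωC) = -j/(ω·C) = 0 - j2.417 Ω
Step 3 — Series combination: Z_total = R + L + C = 731 + j33.11 Ω = 731.7∠2.6° Ω.

Z = 731 + j33.11 Ω = 731.7∠2.6° Ω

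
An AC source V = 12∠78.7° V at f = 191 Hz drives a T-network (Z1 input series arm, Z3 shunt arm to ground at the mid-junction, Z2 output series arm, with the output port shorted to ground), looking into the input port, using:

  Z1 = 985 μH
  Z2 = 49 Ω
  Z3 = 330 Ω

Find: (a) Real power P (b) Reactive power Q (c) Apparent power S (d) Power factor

Step 1 — Angular frequency: ω = 2π·f = 2π·191 = 1200 rad/s.
Step 2 — Component impedances:
  Z1: Z = jωL = j·1200·0.000985 = 0 + j1.182 Ω
  Z2: Z = R = 49 Ω
  Z3: Z = R = 330 Ω
Step 3 — With the output port shorted to ground, the output series arm Z2 runs from the junction to ground; the shunt arm Z3 also runs from the junction to ground. They appear in parallel: Z3 || Z2 = 42.66 Ω.
Step 4 — Series with input arm Z1: Z_in = Z1 + (Z3 || Z2) = 42.66 + j1.182 Ω = 42.68∠1.6° Ω.
Step 5 — Source phasor: V = 12∠78.7° V = 2.351 + j11.77 V.
Step 6 — Current: I = V / Z = 0.06271 + j0.2741 A = 0.2812∠77.1° A.
Step 7 — Complex power: S = V·I* = 3.373 + j0.09344 VA.
Step 8 — Real power: P = Re(S) = 3.373 W.
Step 9 — Reactive power: Q = Im(S) = 0.09344 VAR.
Step 10 — Apparent power: |S| = 3.374 VA.
Step 11 — Power factor: PF = P/|S| = 0.9996 (lagging).

(a) P = 3.373 W  (b) Q = 0.09344 VAR  (c) S = 3.374 VA  (d) PF = 0.9996 (lagging)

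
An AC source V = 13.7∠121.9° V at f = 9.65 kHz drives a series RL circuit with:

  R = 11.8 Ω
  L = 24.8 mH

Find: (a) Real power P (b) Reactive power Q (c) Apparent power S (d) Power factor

Step 1 — Angular frequency: ω = 2π·f = 2π·9650 = 6.063e+04 rad/s.
Step 2 — Component impedances:
  R: Z = R = 11.8 Ω
  L: Z = jωL = j·6.063e+04·0.0248 = 0 + j1504 Ω
Step 3 — Series combination: Z_total = R + L = 11.8 + j1504 Ω = 1504∠89.6° Ω.
Step 4 — Source phasor: V = 13.7∠121.9° V = -7.24 + j11.63 V.
Step 5 — Current: I = V / Z = 0.007697 + j0.004875 A = 0.009111∠32.3° A.
Step 6 — Complex power: S = V·I* = 0.0009794 + j0.1248 VA.
Step 7 — Real power: P = Re(S) = 0.0009794 W.
Step 8 — Reactive power: Q = Im(S) = 0.1248 VAR.
Step 9 — Apparent power: |S| = 0.1248 VA.
Step 10 — Power factor: PF = P/|S| = 0.007847 (lagging).

(a) P = 0.0009794 W  (b) Q = 0.1248 VAR  (c) S = 0.1248 VA  (d) PF = 0.007847 (lagging)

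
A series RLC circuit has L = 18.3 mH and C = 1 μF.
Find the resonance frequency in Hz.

Step 1 — Resonance condition Im(Z)=0 gives ω₀ = 1/√(LC).
Step 2 — ω₀ = 1/√(0.0183·1e-06) = 7392 rad/s.
Step 3 — f₀ = ω₀/(2π) = 1177 Hz.

f₀ = 1177 Hz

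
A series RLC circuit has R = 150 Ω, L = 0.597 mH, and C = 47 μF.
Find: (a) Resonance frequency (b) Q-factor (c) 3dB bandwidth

Step 1 — Resonance: ω₀ = 1/√(LC) = 1/√(0.000597·4.7e-05) = 5970 rad/s.
Step 2 — f₀ = ω₀/(2π) = 950.1 Hz.
Step 3 — Series Q: Q = ω₀L/R = 5970·0.000597/150 = 0.02376.
Step 4 — Bandwidth: Δω = ω₀/Q = 2.513e+05 rad/s; BW = Δω/(2π) = 3.999e+04 Hz.

(a) f₀ = 950.1 Hz  (b) Q = 0.02376  (c) BW = 3.999e+04 Hz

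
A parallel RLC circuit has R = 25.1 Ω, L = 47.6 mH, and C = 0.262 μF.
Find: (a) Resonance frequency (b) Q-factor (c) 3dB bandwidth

Step 1 — Resonance: ω₀ = 1/√(LC) = 1/√(0.0476·2.62e-07) = 8955 rad/s.
Step 2 — f₀ = ω₀/(2π) = 1425 Hz.
Step 3 — Parallel Q: Q = R/(ω₀L) = 25.1/(8955·0.0476) = 0.05889.
Step 4 — Bandwidth: Δω = ω₀/Q = 1.521e+05 rad/s; BW = Δω/(2π) = 2.42e+04 Hz.

(a) f₀ = 1425 Hz  (b) Q = 0.05889  (c) BW = 2.42e+04 Hz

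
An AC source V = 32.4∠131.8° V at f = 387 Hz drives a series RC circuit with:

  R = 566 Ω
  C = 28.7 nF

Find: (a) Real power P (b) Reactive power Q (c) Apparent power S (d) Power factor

Step 1 — Angular frequency: ω = 2π·f = 2π·387 = 2432 rad/s.
Step 2 — Component impedances:
  R: Z = R = 566 Ω
  C: Z = 1/(jωC) = -j/(ω·C) = 0 - j1.433e+04 Ω
Step 3 — Series combination: Z_total = R + C = 566 - j1.433e+04 Ω = 1.434e+04∠-87.7° Ω.
Step 4 — Source phasor: V = 32.4∠131.8° V = -21.6 + j24.15 V.
Step 5 — Current: I = V / Z = -0.001742 - j0.001438 A = 0.002259∠-140.5° A.
Step 6 — Complex power: S = V·I* = 0.002889 - j0.07315 VA.
Step 7 — Real power: P = Re(S) = 0.002889 W.
Step 8 — Reactive power: Q = Im(S) = -0.07315 VAR.
Step 9 — Apparent power: |S| = 0.0732 VA.
Step 10 — Power factor: PF = P/|S| = 0.03947 (leading).

(a) P = 0.002889 W  (b) Q = -0.07315 VAR  (c) S = 0.0732 VA  (d) PF = 0.03947 (leading)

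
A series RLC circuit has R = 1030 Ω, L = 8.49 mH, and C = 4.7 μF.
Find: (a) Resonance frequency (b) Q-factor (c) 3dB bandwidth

Step 1 — Resonance: ω₀ = 1/√(LC) = 1/√(0.00849·4.7e-06) = 5006 rad/s.
Step 2 — f₀ = ω₀/(2π) = 796.7 Hz.
Step 3 — Series Q: Q = ω₀L/R = 5006·0.00849/1030 = 0.04126.
Step 4 — Bandwidth: Δω = ω₀/Q = 1.213e+05 rad/s; BW = Δω/(2π) = 1.931e+04 Hz.

(a) f₀ = 796.7 Hz  (b) Q = 0.04126  (c) BW = 1.931e+04 Hz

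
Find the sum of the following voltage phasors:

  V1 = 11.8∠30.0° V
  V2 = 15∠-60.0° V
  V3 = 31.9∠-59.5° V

Step 1 — Convert each phasor to rectangular form:
  V1 = 11.8·(cos(30.0°) + j·sin(30.0°)) = 10.22 + j5.9 V
  V2 = 15·(cos(-60.0°) + j·sin(-60.0°)) = 7.5 - j12.99 V
  V3 = 31.9·(cos(-59.5°) + j·sin(-59.5°)) = 16.19 - j27.49 V
Step 2 — Sum components: V_total = 33.91 - j34.58 V.
Step 3 — Convert to polar: |V_total| = 48.43 V, ∠V_total = -45.6°.

V_total = 48.43∠-45.6° V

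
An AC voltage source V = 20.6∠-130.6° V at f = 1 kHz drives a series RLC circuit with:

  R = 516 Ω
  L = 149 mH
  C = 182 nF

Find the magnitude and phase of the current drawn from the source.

Step 1 — Angular frequency: ω = 2π·f = 2π·1000 = 6283 rad/s.
Step 2 — Component impedances:
  R: Z = R = 516 Ω
  L: Z = jωL = j·6283·0.149 = 0 + j936.2 Ω
  C: Z = 1/(jωC) = -j/(ω·C) = 0 - j874.5 Ω
Step 3 — Series combination: Z_total = R + L + C = 516 + j61.72 Ω = 519.7∠6.8° Ω.
Step 4 — Source phasor: V = 20.6∠-130.6° V = -13.41 - j15.64 V.
Step 5 — Ohm's law: I = V / Z_total = (-13.41 - j15.64) / (516 + j61.72) = -0.02919 - j0.02682 A.
Step 6 — Convert to polar: |I| = 0.03964 A, ∠I = -137.4°.

I = 0.03964∠-137.4° A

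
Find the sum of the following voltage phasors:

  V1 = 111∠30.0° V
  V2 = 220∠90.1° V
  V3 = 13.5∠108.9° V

Step 1 — Convert each phasor to rectangular form:
  V1 = 111·(cos(30.0°) + j·sin(30.0°)) = 96.13 + j55.5 V
  V2 = 220·(cos(90.1°) + j·sin(90.1°)) = -0.384 + j220 V
  V3 = 13.5·(cos(108.9°) + j·sin(108.9°)) = -4.373 + j12.77 V
Step 2 — Sum components: V_total = 91.37 + j288.3 V.
Step 3 — Convert to polar: |V_total| = 302.4 V, ∠V_total = 72.4°.

V_total = 302.4∠72.4° V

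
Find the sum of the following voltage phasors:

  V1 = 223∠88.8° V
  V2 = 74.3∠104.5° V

Step 1 — Convert each phasor to rectangular form:
  V1 = 223·(cos(88.8°) + j·sin(88.8°)) = 4.67 + j223 V
  V2 = 74.3·(cos(104.5°) + j·sin(104.5°)) = -18.6 + j71.93 V
Step 2 — Sum components: V_total = -13.93 + j294.9 V.
Step 3 — Convert to polar: |V_total| = 295.2 V, ∠V_total = 92.7°.

V_total = 295.2∠92.7° V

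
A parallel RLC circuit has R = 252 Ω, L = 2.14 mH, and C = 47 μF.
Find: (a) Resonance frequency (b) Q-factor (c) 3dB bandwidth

Step 1 — Resonance: ω₀ = 1/√(LC) = 1/√(0.00214·4.7e-05) = 3153 rad/s.
Step 2 — f₀ = ω₀/(2π) = 501.8 Hz.
Step 3 — Parallel Q: Q = R/(ω₀L) = 252/(3153·0.00214) = 37.35.
Step 4 — Bandwidth: Δω = ω₀/Q = 84.43 rad/s; BW = Δω/(2π) = 13.44 Hz.

(a) f₀ = 501.8 Hz  (b) Q = 37.35  (c) BW = 13.44 Hz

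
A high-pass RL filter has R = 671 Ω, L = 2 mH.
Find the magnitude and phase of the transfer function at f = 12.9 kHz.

Step 1 — Angular frequency: ω = 2π·1.29e+04 = 8.105e+04 rad/s.
Step 2 — Transfer function: H(jω) = jωL/(R + jωL).
Step 3 — Numerator jωL = j·162.1; denominator R + jωL = 671 + j162.1.
Step 4 — H = 0.05515 + j0.2283.
Step 5 — Magnitude: |H| = 0.2348 (-12.6 dB); phase: φ = 76.4°.

|H| = 0.2348 (-12.6 dB), φ = 76.4°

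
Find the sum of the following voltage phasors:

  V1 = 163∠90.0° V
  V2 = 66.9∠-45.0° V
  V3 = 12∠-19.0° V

Step 1 — Convert each phasor to rectangular form:
  V1 = 163·(cos(90.0°) + j·sin(90.0°)) = 0 + j163 V
  V2 = 66.9·(cos(-45.0°) + j·sin(-45.0°)) = 47.31 - j47.31 V
  V3 = 12·(cos(-19.0°) + j·sin(-19.0°)) = 11.35 - j3.907 V
Step 2 — Sum components: V_total = 58.65 + j111.8 V.
Step 3 — Convert to polar: |V_total| = 126.2 V, ∠V_total = 62.3°.

V_total = 126.2∠62.3° V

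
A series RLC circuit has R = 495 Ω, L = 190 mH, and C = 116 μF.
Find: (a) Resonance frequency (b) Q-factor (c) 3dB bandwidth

Step 1 — Resonance: ω₀ = 1/√(LC) = 1/√(0.19·0.000116) = 213 rad/s.
Step 2 — f₀ = ω₀/(2π) = 33.9 Hz.
Step 3 — Series Q: Q = ω₀L/R = 213·0.19/495 = 0.08176.
Step 4 — Bandwidth: Δω = ω₀/Q = 2605 rad/s; BW = Δω/(2π) = 414.6 Hz.

(a) f₀ = 33.9 Hz  (b) Q = 0.08176  (c) BW = 414.6 Hz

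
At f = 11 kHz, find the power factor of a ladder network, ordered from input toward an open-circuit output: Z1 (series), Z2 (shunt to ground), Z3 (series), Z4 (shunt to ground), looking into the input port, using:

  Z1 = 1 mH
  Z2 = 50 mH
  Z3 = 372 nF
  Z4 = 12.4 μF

Step 1 — Angular frequency: ω = 2π·f = 2π·1.1e+04 = 6.912e+04 rad/s.
Step 2 — Component impedances:
  Z1: Z = jωL = j·6.912e+04·0.001 = 0 + j69.12 Ω
  Z2: Z = jωL = j·6.912e+04·0.05 = 0 + j3456 Ω
  Z3: Z = 1/(jωC) = -j/(ω·C) = 0 - j38.89 Ω
  Z4: Z = 1/(jωC) = -j/(ω·C) = 0 - j1.167 Ω
Step 3 — Ladder network (open output): work backward from the far end, alternating series and parallel combinations. Z_in = 0 + j28.58 Ω = 28.58∠90.0° Ω.
Step 4 — Power factor: PF = cos(φ) = Re(Z)/|Z| = 0/28.58 = 0.
Step 5 — Type: Im(Z) = 28.58 ⇒ lagging (phase φ = 90.0°).

PF = 0 (lagging, φ = 90.0°)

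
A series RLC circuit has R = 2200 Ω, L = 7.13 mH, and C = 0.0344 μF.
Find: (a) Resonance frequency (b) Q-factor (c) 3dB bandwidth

Step 1 — Resonance: ω₀ = 1/√(LC) = 1/√(0.00713·3.44e-08) = 6.385e+04 rad/s.
Step 2 — f₀ = ω₀/(2π) = 1.016e+04 Hz.
Step 3 — Series Q: Q = ω₀L/R = 6.385e+04·0.00713/2200 = 0.2069.
Step 4 — Bandwidth: Δω = ω₀/Q = 3.086e+05 rad/s; BW = Δω/(2π) = 4.911e+04 Hz.

(a) f₀ = 1.016e+04 Hz  (b) Q = 0.2069  (c) BW = 4.911e+04 Hz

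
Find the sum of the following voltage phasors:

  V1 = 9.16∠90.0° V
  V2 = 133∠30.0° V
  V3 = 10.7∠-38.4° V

Step 1 — Convert each phasor to rectangular form:
  V1 = 9.16·(cos(90.0°) + j·sin(90.0°)) = 0 + j9.16 V
  V2 = 133·(cos(30.0°) + j·sin(30.0°)) = 115.2 + j66.5 V
  V3 = 10.7·(cos(-38.4°) + j·sin(-38.4°)) = 8.386 - j6.646 V
Step 2 — Sum components: V_total = 123.6 + j69.01 V.
Step 3 — Convert to polar: |V_total| = 141.5 V, ∠V_total = 29.2°.

V_total = 141.5∠29.2° V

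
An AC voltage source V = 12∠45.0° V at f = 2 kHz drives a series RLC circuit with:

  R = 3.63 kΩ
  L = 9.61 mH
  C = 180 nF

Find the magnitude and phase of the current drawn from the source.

Step 1 — Angular frequency: ω = 2π·f = 2π·2000 = 1.257e+04 rad/s.
Step 2 — Component impedances:
  R: Z = R = 3630 Ω
  L: Z = jωL = j·1.257e+04·0.00961 = 0 + j120.8 Ω
  C: Z = 1/(jωC) = -j/(ω·C) = 0 - j442.1 Ω
Step 3 — Series combination: Z_total = R + L + C = 3630 - j321.3 Ω = 3644∠-5.1° Ω.
Step 4 — Source phasor: V = 12∠45.0° V = 8.485 + j8.485 V.
Step 5 — Ohm's law: I = V / Z_total = (8.485 + j8.485) / (3630 - j321.3) = 0.002114 + j0.002525 A.
Step 6 — Convert to polar: |I| = 0.003293 A, ∠I = 50.1°.

I = 0.003293∠50.1° A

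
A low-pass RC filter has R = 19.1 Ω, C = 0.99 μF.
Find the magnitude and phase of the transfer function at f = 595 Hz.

Step 1 — Angular frequency: ω = 2π·595 = 3738 rad/s.
Step 2 — Transfer function: H(jω) = 1/(1 + jωRC).
Step 3 — Denominator: 1 + jωRC = 1 + j·3738·19.1·9.9e-07 = 1 + j0.07069.
Step 4 — H = 0.995 - j0.07034.
Step 5 — Magnitude: |H| = 0.9975 (-0.0 dB); phase: φ = -4.0°.

|H| = 0.9975 (-0.0 dB), φ = -4.0°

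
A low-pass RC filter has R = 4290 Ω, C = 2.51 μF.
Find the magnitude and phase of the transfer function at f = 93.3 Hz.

Step 1 — Angular frequency: ω = 2π·93.3 = 586.2 rad/s.
Step 2 — Transfer function: H(jω) = 1/(1 + jωRC).
Step 3 — Denominator: 1 + jωRC = 1 + j·586.2·4290·2.51e-06 = 1 + j6.312.
Step 4 — H = 0.02448 - j0.1545.
Step 5 — Magnitude: |H| = 0.1565 (-16.1 dB); phase: φ = -81.0°.

|H| = 0.1565 (-16.1 dB), φ = -81.0°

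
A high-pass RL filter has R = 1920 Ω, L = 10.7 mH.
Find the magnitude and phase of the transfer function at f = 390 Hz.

Step 1 — Angular frequency: ω = 2π·390 = 2450 rad/s.
Step 2 — Transfer function: H(jω) = jωL/(R + jωL).
Step 3 — Numerator jωL = j·26.22; denominator R + jωL = 1920 + j26.22.
Step 4 — H = 0.0001865 + j0.01365.
Step 5 — Magnitude: |H| = 0.01365 (-37.3 dB); phase: φ = 89.2°.

|H| = 0.01365 (-37.3 dB), φ = 89.2°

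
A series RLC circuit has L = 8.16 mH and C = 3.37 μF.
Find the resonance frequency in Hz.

Step 1 — Resonance condition Im(Z)=0 gives ω₀ = 1/√(LC).
Step 2 — ω₀ = 1/√(0.00816·3.37e-06) = 6030 rad/s.
Step 3 — f₀ = ω₀/(2π) = 959.8 Hz.

f₀ = 959.8 Hz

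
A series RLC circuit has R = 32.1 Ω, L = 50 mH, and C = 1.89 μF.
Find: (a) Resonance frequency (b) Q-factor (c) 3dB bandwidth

Step 1 — Resonance: ω₀ = 1/√(LC) = 1/√(0.05·1.89e-06) = 3253 rad/s.
Step 2 — f₀ = ω₀/(2π) = 517.7 Hz.
Step 3 — Series Q: Q = ω₀L/R = 3253·0.05/32.1 = 5.067.
Step 4 — Bandwidth: Δω = ω₀/Q = 642 rad/s; BW = Δω/(2π) = 102.2 Hz.

(a) f₀ = 517.7 Hz  (b) Q = 5.067  (c) BW = 102.2 Hz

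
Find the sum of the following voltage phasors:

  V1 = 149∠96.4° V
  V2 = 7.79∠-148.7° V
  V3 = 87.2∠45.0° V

Step 1 — Convert each phasor to rectangular form:
  V1 = 149·(cos(96.4°) + j·sin(96.4°)) = -16.61 + j148.1 V
  V2 = 7.79·(cos(-148.7°) + j·sin(-148.7°)) = -6.656 - j4.047 V
  V3 = 87.2·(cos(45.0°) + j·sin(45.0°)) = 61.66 + j61.66 V
Step 2 — Sum components: V_total = 38.39 + j205.7 V.
Step 3 — Convert to polar: |V_total| = 209.2 V, ∠V_total = 79.4°.

V_total = 209.2∠79.4° V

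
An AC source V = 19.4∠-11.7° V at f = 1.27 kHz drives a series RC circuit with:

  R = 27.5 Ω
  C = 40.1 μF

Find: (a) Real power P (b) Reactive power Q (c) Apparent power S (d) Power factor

Step 1 — Angular frequency: ω = 2π·f = 2π·1270 = 7980 rad/s.
Step 2 — Component impedances:
  R: Z = R = 27.5 Ω
  C: Z = 1/(jωC) = -j/(ω·C) = 0 - j3.125 Ω
Step 3 — Series combination: Z_total = R + C = 27.5 - j3.125 Ω = 27.68∠-6.5° Ω.
Step 4 — Source phasor: V = 19.4∠-11.7° V = 19 - j3.934 V.
Step 5 — Current: I = V / Z = 0.698 - j0.06373 A = 0.7009∠-5.2° A.
Step 6 — Complex power: S = V·I* = 13.51 - j1.535 VA.
Step 7 — Real power: P = Re(S) = 13.51 W.
Step 8 — Reactive power: Q = Im(S) = -1.535 VAR.
Step 9 — Apparent power: |S| = 13.6 VA.
Step 10 — Power factor: PF = P/|S| = 0.9936 (leading).

(a) P = 13.51 W  (b) Q = -1.535 VAR  (c) S = 13.6 VA  (d) PF = 0.9936 (leading)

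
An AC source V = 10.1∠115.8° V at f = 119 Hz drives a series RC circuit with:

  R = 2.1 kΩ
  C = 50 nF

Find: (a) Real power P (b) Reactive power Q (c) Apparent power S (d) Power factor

Step 1 — Angular frequency: ω = 2π·f = 2π·119 = 747.7 rad/s.
Step 2 — Component impedances:
  R: Z = R = 2100 Ω
  C: Z = 1/(jωC) = -j/(ω·C) = 0 - j2.675e+04 Ω
Step 3 — Series combination: Z_total = R + C = 2100 - j2.675e+04 Ω = 2.683e+04∠-85.5° Ω.
Step 4 — Source phasor: V = 10.1∠115.8° V = -4.396 + j9.093 V.
Step 5 — Current: I = V / Z = -0.0003507 - j0.0001368 A = 0.0003764∠-158.7° A.
Step 6 — Complex power: S = V·I* = 0.0002976 - j0.00379 VA.
Step 7 — Real power: P = Re(S) = 0.0002976 W.
Step 8 — Reactive power: Q = Im(S) = -0.00379 VAR.
Step 9 — Apparent power: |S| = 0.003802 VA.
Step 10 — Power factor: PF = P/|S| = 0.07827 (leading).

(a) P = 0.0002976 W  (b) Q = -0.00379 VAR  (c) S = 0.003802 VA  (d) PF = 0.07827 (leading)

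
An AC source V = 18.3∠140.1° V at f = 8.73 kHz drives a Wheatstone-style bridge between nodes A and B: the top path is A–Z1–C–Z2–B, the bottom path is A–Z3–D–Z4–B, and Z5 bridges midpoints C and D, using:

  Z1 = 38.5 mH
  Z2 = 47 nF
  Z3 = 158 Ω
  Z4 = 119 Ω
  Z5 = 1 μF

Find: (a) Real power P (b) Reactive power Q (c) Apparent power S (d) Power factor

Step 1 — Angular frequency: ω = 2π·f = 2π·8730 = 5.485e+04 rad/s.
Step 2 — Component impedances:
  Z1: Z = jωL = j·5.485e+04·0.0385 = 0 + j2112 Ω
  Z2: Z = 1/(jωC) = -j/(ω·C) = 0 - j387.9 Ω
  Z3: Z = R = 158 Ω
  Z4: Z = R = 119 Ω
  Z5: Z = 1/(jωC) = -j/(ω·C) = 0 - j18.23 Ω
Step 3 — Bridge requires nodal analysis (the Z5 bridge couples midpoints C and D, so the two paths cannot be reduced to a simple series/parallel combination). Setting node B to ground and injecting 1 A at node A, the 3-node admittance system at A, C, D solves to V_A = Z_AB = 266.9 - j19.49 Ω = 267.6∠-4.2° Ω.
Step 4 — Source phasor: V = 18.3∠140.1° V = -14.04 + j11.74 V.
Step 5 — Current: I = V / Z = -0.05553 + j0.03993 A = 0.06839∠144.3° A.
Step 6 — Complex power: S = V·I* = 1.248 - j0.09119 VA.
Step 7 — Real power: P = Re(S) = 1.248 W.
Step 8 — Reactive power: Q = Im(S) = -0.09119 VAR.
Step 9 — Apparent power: |S| = 1.252 VA.
Step 10 — Power factor: PF = P/|S| = 0.9973 (leading).

(a) P = 1.248 W  (b) Q = -0.09119 VAR  (c) S = 1.252 VA  (d) PF = 0.9973 (leading)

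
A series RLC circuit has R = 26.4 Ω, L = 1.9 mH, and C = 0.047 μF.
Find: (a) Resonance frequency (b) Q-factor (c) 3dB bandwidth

Step 1 — Resonance condition Im(Z)=0 gives ω₀ = 1/√(LC).
Step 2 — ω₀ = 1/√(0.0019·4.7e-08) = 1.058e+05 rad/s.
Step 3 — f₀ = ω₀/(2π) = 1.684e+04 Hz.
Step 4 — Series Q: Q = ω₀L/R = 1.058e+05·0.0019/26.4 = 7.616.
Step 5 — 3dB bandwidth: Δω = ω₀/Q = 1.389e+04 rad/s; BW = Δω/(2π) = 2211 Hz.

(a) f₀ = 1.684e+04 Hz  (b) Q = 7.616  (c) BW = 2211 Hz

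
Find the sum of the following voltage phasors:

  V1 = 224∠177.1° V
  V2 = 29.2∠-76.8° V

Step 1 — Convert each phasor to rectangular form:
  V1 = 224·(cos(177.1°) + j·sin(177.1°)) = -223.7 + j11.33 V
  V2 = 29.2·(cos(-76.8°) + j·sin(-76.8°)) = 6.668 - j28.43 V
Step 2 — Sum components: V_total = -217 - j17.1 V.
Step 3 — Convert to polar: |V_total| = 217.7 V, ∠V_total = -175.5°.

V_total = 217.7∠-175.5° V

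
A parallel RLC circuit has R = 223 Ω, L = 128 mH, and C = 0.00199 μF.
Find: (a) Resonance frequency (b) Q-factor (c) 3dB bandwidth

Step 1 — Resonance: ω₀ = 1/√(LC) = 1/√(0.128·1.99e-09) = 6.266e+04 rad/s.
Step 2 — f₀ = ω₀/(2π) = 9972 Hz.
Step 3 — Parallel Q: Q = R/(ω₀L) = 223/(6.266e+04·0.128) = 0.02781.
Step 4 — Bandwidth: Δω = ω₀/Q = 2.253e+06 rad/s; BW = Δω/(2π) = 3.586e+05 Hz.

(a) f₀ = 9972 Hz  (b) Q = 0.02781  (c) BW = 3.586e+05 Hz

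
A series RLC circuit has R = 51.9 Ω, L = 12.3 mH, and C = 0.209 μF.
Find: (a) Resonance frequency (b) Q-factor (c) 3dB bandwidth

Step 1 — Resonance: ω₀ = 1/√(LC) = 1/√(0.0123·2.09e-07) = 1.972e+04 rad/s.
Step 2 — f₀ = ω₀/(2π) = 3139 Hz.
Step 3 — Series Q: Q = ω₀L/R = 1.972e+04·0.0123/51.9 = 4.674.
Step 4 — Bandwidth: Δω = ω₀/Q = 4220 rad/s; BW = Δω/(2π) = 671.6 Hz.

(a) f₀ = 3139 Hz  (b) Q = 4.674  (c) BW = 671.6 Hz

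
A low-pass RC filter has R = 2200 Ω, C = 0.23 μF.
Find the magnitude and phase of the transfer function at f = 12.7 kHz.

Step 1 — Angular frequency: ω = 2π·1.27e+04 = 7.98e+04 rad/s.
Step 2 — Transfer function: H(jω) = 1/(1 + jωRC).
Step 3 — Denominator: 1 + jωRC = 1 + j·7.98e+04·2200·2.3e-07 = 1 + j40.38.
Step 4 — H = 0.000613 - j0.02475.
Step 5 — Magnitude: |H| = 0.02476 (-32.1 dB); phase: φ = -88.6°.

|H| = 0.02476 (-32.1 dB), φ = -88.6°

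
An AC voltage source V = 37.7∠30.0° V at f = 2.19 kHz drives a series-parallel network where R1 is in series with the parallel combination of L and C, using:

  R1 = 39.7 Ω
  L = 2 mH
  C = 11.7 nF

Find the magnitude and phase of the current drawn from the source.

Step 1 — Angular frequency: ω = 2π·f = 2π·2190 = 1.376e+04 rad/s.
Step 2 — Component impedances:
  R1: Z = R = 39.7 Ω
  L: Z = jωL = j·1.376e+04·0.002 = 0 + j27.52 Ω
  C: Z = 1/(jωC) = -j/(ω·C) = 0 - j6211 Ω
Step 3 — Parallel branch: L || C = 1/(1/L + 1/C) = 0 + j27.64 Ω.
Step 4 — Series with R1: Z_total = R1 + (L || C) = 39.7 + j27.64 Ω = 48.38∠34.8° Ω.
Step 5 — Source phasor: V = 37.7∠30.0° V = 32.65 + j18.85 V.
Step 6 — Ohm's law: I = V / Z_total = (32.65 + j18.85) / (39.7 + j27.64) = 0.7765 - j0.06588 A.
Step 7 — Convert to polar: |I| = 0.7793 A, ∠I = -4.8°.

I = 0.7793∠-4.8° A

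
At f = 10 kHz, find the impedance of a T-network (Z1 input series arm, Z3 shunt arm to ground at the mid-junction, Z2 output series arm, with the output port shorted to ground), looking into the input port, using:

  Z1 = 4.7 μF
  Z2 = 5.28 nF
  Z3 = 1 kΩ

Step 1 — Angular frequency: ω = 2π·f = 2π·1e+04 = 6.283e+04 rad/s.
Step 2 — Component impedances:
  Z1: Z = 1/(jωC) = -j/(ω·C) = 0 - j3.386 Ω
  Z2: Z = 1/(jωC) = -j/(ω·C) = 0 - j3014 Ω
  Z3: Z = R = 1000 Ω
Step 3 — With the output port shorted to ground, the output series arm Z2 runs from the junction to ground; the shunt arm Z3 also runs from the junction to ground. They appear in parallel: Z3 || Z2 = 900.9 - j298.9 Ω.
Step 4 — Series with input arm Z1: Z_in = Z1 + (Z3 || Z2) = 900.9 - j302.2 Ω = 950.2∠-18.5° Ω.

Z = 900.9 - j302.2 Ω = 950.2∠-18.5° Ω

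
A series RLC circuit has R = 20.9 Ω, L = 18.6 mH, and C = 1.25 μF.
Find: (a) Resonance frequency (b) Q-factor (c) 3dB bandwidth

Step 1 — Resonance condition Im(Z)=0 gives ω₀ = 1/√(LC).
Step 2 — ω₀ = 1/√(0.0186·1.25e-06) = 6558 rad/s.
Step 3 — f₀ = ω₀/(2π) = 1044 Hz.
Step 4 — Series Q: Q = ω₀L/R = 6558·0.0186/20.9 = 5.837.
Step 5 — 3dB bandwidth: Δω = ω₀/Q = 1124 rad/s; BW = Δω/(2π) = 178.8 Hz.

(a) f₀ = 1044 Hz  (b) Q = 5.837  (c) BW = 178.8 Hz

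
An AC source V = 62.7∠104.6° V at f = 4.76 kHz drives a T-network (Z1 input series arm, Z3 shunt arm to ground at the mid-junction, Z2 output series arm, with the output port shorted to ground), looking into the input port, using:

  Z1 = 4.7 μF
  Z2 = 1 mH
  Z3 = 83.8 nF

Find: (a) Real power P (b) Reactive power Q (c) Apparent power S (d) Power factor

Step 1 — Angular frequency: ω = 2π·f = 2π·4760 = 2.991e+04 rad/s.
Step 2 — Component impedances:
  Z1: Z = 1/(jωC) = -j/(ω·C) = 0 - j7.114 Ω
  Z2: Z = jωL = j·2.991e+04·0.001 = 0 + j29.91 Ω
  Z3: Z = 1/(jωC) = -j/(ω·C) = 0 - j399 Ω
Step 3 — With the output port shorted to ground, the output series arm Z2 runs from the junction to ground; the shunt arm Z3 also runs from the junction to ground. They appear in parallel: Z3 || Z2 = 0 + j32.33 Ω.
Step 4 — Series with input arm Z1: Z_in = Z1 + (Z3 || Z2) = 0 + j25.22 Ω = 25.22∠90.0° Ω.
Step 5 — Source phasor: V = 62.7∠104.6° V = -15.8 + j60.68 V.
Step 6 — Current: I = V / Z = 2.406 + j0.6267 A = 2.486∠14.6° A.
Step 7 — Complex power: S = V·I* = 0 + j155.9 VA.
Step 8 — Real power: P = Re(S) = 0 W.
Step 9 — Reactive power: Q = Im(S) = 155.9 VAR.
Step 10 — Apparent power: |S| = 155.9 VA.
Step 11 — Power factor: PF = P/|S| = 0 (lagging).

(a) P = 0 W  (b) Q = 155.9 VAR  (c) S = 155.9 VA  (d) PF = 0 (lagging)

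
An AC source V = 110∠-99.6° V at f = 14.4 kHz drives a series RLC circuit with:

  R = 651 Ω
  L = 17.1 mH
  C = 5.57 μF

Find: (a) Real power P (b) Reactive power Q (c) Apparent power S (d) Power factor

Step 1 — Angular frequency: ω = 2π·f = 2π·1.44e+04 = 9.048e+04 rad/s.
Step 2 — Component impedances:
  R: Z = R = 651 Ω
  L: Z = jωL = j·9.048e+04·0.0171 = 0 + j1547 Ω
  C: Z = 1/(jωC) = -j/(ω·C) = 0 - j1.984 Ω
Step 3 — Series combination: Z_total = R + L + C = 651 + j1545 Ω = 1677∠67.2° Ω.
Step 4 — Source phasor: V = 110∠-99.6° V = -18.34 - j108.5 V.
Step 5 — Current: I = V / Z = -0.06386 - j0.01503 A = 0.0656∠-166.8° A.
Step 6 — Complex power: S = V·I* = 2.802 + j6.65 VA.
Step 7 — Real power: P = Re(S) = 2.802 W.
Step 8 — Reactive power: Q = Im(S) = 6.65 VAR.
Step 9 — Apparent power: |S| = 7.216 VA.
Step 10 — Power factor: PF = P/|S| = 0.3883 (lagging).

(a) P = 2.802 W  (b) Q = 6.65 VAR  (c) S = 7.216 VA  (d) PF = 0.3883 (lagging)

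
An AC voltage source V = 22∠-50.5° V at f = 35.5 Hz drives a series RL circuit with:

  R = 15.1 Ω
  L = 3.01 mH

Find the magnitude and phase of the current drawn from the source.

Step 1 — Angular frequency: ω = 2π·f = 2π·35.5 = 223.1 rad/s.
Step 2 — Component impedances:
  R: Z = R = 15.1 Ω
  L: Z = jωL = j·223.1·0.00301 = 0 + j0.6714 Ω
Step 3 — Series combination: Z_total = R + L = 15.1 + j0.6714 Ω = 15.11∠2.5° Ω.
Step 4 — Source phasor: V = 22∠-50.5° V = 13.99 - j16.98 V.
Step 5 — Ohm's law: I = V / Z_total = (13.99 - j16.98) / (15.1 + j0.6714) = 0.875 - j1.163 A.
Step 6 — Convert to polar: |I| = 1.456 A, ∠I = -53.0°.

I = 1.456∠-53.0° A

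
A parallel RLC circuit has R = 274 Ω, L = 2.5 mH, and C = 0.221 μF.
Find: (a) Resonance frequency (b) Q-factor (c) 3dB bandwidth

Step 1 — Resonance: ω₀ = 1/√(LC) = 1/√(0.0025·2.21e-07) = 4.254e+04 rad/s.
Step 2 — f₀ = ω₀/(2π) = 6771 Hz.
Step 3 — Parallel Q: Q = R/(ω₀L) = 274/(4.254e+04·0.0025) = 2.576.
Step 4 — Bandwidth: Δω = ω₀/Q = 1.651e+04 rad/s; BW = Δω/(2π) = 2628 Hz.

(a) f₀ = 6771 Hz  (b) Q = 2.576  (c) BW = 2628 Hz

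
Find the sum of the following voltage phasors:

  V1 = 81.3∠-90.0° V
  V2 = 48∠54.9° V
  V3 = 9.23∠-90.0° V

Step 1 — Convert each phasor to rectangular form:
  V1 = 81.3·(cos(-90.0°) + j·sin(-90.0°)) = 0 - j81.3 V
  V2 = 48·(cos(54.9°) + j·sin(54.9°)) = 27.6 + j39.27 V
  V3 = 9.23·(cos(-90.0°) + j·sin(-90.0°)) = 0 - j9.23 V
Step 2 — Sum components: V_total = 27.6 - j51.26 V.
Step 3 — Convert to polar: |V_total| = 58.22 V, ∠V_total = -61.7°.

V_total = 58.22∠-61.7° V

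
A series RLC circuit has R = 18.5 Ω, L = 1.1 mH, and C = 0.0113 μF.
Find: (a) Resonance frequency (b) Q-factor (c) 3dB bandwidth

Step 1 — Resonance: ω₀ = 1/√(LC) = 1/√(0.0011·1.13e-08) = 2.836e+05 rad/s.
Step 2 — f₀ = ω₀/(2π) = 4.514e+04 Hz.
Step 3 — Series Q: Q = ω₀L/R = 2.836e+05·0.0011/18.5 = 16.86.
Step 4 — Bandwidth: Δω = ω₀/Q = 1.682e+04 rad/s; BW = Δω/(2π) = 2677 Hz.

(a) f₀ = 4.514e+04 Hz  (b) Q = 16.86  (c) BW = 2677 Hz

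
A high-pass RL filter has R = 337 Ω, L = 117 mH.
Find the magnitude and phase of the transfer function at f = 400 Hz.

Step 1 — Angular frequency: ω = 2π·400 = 2513 rad/s.
Step 2 — Transfer function: H(jω) = jωL/(R + jωL).
Step 3 — Numerator jωL = j·294.1; denominator R + jωL = 337 + j294.1.
Step 4 — H = 0.4323 + j0.4954.
Step 5 — Magnitude: |H| = 0.6575 (-3.6 dB); phase: φ = 48.9°.

|H| = 0.6575 (-3.6 dB), φ = 48.9°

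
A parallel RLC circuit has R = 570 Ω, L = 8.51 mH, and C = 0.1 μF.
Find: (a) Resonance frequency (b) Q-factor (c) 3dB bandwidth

Step 1 — Resonance: ω₀ = 1/√(LC) = 1/√(0.00851·1e-07) = 3.428e+04 rad/s.
Step 2 — f₀ = ω₀/(2π) = 5456 Hz.
Step 3 — Parallel Q: Q = R/(ω₀L) = 570/(3.428e+04·0.00851) = 1.954.
Step 4 — Bandwidth: Δω = ω₀/Q = 1.754e+04 rad/s; BW = Δω/(2π) = 2792 Hz.

(a) f₀ = 5456 Hz  (b) Q = 1.954  (c) BW = 2792 Hz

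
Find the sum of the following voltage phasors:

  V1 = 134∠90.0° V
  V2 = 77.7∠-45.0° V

Step 1 — Convert each phasor to rectangular form:
  V1 = 134·(cos(90.0°) + j·sin(90.0°)) = 0 + j134 V
  V2 = 77.7·(cos(-45.0°) + j·sin(-45.0°)) = 54.94 - j54.94 V
Step 2 — Sum components: V_total = 54.94 + j79.06 V.
Step 3 — Convert to polar: |V_total| = 96.27 V, ∠V_total = 55.2°.

V_total = 96.27∠55.2° V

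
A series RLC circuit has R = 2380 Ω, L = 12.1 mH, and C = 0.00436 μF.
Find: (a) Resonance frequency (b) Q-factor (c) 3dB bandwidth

Step 1 — Resonance condition Im(Z)=0 gives ω₀ = 1/√(LC).
Step 2 — ω₀ = 1/√(0.0121·4.36e-09) = 1.377e+05 rad/s.
Step 3 — f₀ = ω₀/(2π) = 2.191e+04 Hz.
Step 4 — Series Q: Q = ω₀L/R = 1.377e+05·0.0121/2380 = 0.7.
Step 5 — 3dB bandwidth: Δω = ω₀/Q = 1.967e+05 rad/s; BW = Δω/(2π) = 3.13e+04 Hz.

(a) f₀ = 2.191e+04 Hz  (b) Q = 0.7  (c) BW = 3.13e+04 Hz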